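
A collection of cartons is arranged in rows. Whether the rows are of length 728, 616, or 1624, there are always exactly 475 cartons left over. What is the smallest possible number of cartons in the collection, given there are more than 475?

232707

N − 475 must be a common multiple of 728, 616, and 1624.
728 = 2^3 × 7 × 13
616 = 2^3 × 7 × 11
1624 = 2^3 × 7 × 29
LCM(728, 616, 1624) = 2^3 × 7 × 11 × 13 × 29 = 232232.
Smallest N > 475 is LCM + 475 = 232232 + 475 = 232707.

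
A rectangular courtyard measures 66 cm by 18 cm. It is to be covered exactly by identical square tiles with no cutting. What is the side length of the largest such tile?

6 cm

By the Euclidean algorithm:
66 = 3 × 18 + 12
18 = 1 × 12 + 6
12 = 2 × 6 + 0
gcd(66, 18) = 6.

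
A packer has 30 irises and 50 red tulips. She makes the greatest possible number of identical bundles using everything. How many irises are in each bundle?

3

Number of bundles = gcd(30, 50).
30 = 2 × 3 × 5
50 = 2 × 5^2
gcd(30, 50) = 2 × 5 = 10.
irises per bundle = 30 / 10 = 3.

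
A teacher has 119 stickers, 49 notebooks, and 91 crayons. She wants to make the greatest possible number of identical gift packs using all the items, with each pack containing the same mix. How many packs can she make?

7 packs

The pack count must divide each quantity, so the greatest is gcd(119, 49, 91).
119 = 7 × 17
49 = 7^2
91 = 7 × 13
gcd(119, 49, 91) = 7.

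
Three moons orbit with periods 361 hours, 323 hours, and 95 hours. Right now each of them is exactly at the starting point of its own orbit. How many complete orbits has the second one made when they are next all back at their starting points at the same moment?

They are all back at their starting positions together after one LCM of the periods.
361 = 19^2
323 = 17 × 19
95 = 5 × 19
LCM(361, 323, 95) = 5 × 17 × 19^2 = 30685.
Orbits for period 323: 30685 / 323 = 95.

95 orbits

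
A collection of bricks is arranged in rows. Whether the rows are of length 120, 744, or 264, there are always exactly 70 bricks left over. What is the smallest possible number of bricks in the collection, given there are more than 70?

40990

N − 70 must be a common multiple of 120, 744, and 264.
120 = 2^3 × 3 × 5
744 = 2^3 × 3 × 31
264 = 2^3 × 3 × 11
LCM(120, 744, 264) = 2^3 × 3 × 5 × 11 × 31 = 40920.
Smallest N > 70 is LCM + 70 = 40920 + 70 = 40990.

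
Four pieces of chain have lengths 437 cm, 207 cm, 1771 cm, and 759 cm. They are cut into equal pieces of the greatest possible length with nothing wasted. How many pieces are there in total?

Piece length = gcd(437, 207, 1771, 759).
437 = 19 × 23
207 = 3^2 × 23
1771 = 7 × 11 × 23
759 = 3 × 11 × 23
gcd(437, 207, 1771, 759) = 23.
Total pieces = 437/23 + 207/23 + 1771/23 + 759/23 = 19 + 9 + 77 + 33 = 138.

138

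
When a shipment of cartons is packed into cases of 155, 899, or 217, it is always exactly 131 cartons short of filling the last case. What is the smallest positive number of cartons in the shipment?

31334

Being 131 short of a full case of size k means N ≡ −131 (mod k), i.e. N + 131 is a multiple of each size.
155 = 5 × 31
899 = 29 × 31
217 = 7 × 31
LCM(155, 899, 217) = 5 × 7 × 29 × 31 = 31465.
Smallest positive N is 31465 − 131 = 31334.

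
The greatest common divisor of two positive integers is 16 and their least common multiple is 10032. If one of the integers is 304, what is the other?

528

For two integers, gcd × lcm = product, so the other is (16 × 10032) / 304 = 160512 / 304 = 528.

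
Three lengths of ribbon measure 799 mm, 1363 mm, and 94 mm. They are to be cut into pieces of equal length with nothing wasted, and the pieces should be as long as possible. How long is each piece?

47 mm

Each piece length must divide every original length, so the longest possible is gcd(799, 1363, 94).
799 = 17 × 47
1363 = 29 × 47
94 = 2 × 47
gcd(799, 1363, 94) = 47.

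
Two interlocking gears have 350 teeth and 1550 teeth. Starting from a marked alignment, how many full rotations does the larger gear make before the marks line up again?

7 rotations

They are all back at their starting positions together after one LCM of the periods.
350 = 2 × 5^2 × 7
1550 = 2 × 5^2 × 31
LCM(350, 1550) = 2 × 5^2 × 7 × 31 = 10850.
Rotations for period 1550: 10850 / 1550 = 7.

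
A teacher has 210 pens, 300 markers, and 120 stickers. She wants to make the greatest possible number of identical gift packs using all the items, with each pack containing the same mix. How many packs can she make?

30 packs

The pack count must divide each quantity, so the greatest is gcd(210, 300, 120).
210 = 2 × 3 × 5 × 7
300 = 2^2 × 3 × 5^2
120 = 2^3 × 3 × 5
gcd(210, 300, 120) = 2 × 3 × 5 = 30.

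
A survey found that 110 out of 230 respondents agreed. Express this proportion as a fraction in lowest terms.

110 = 2 × 5 × 11
230 = 2 × 5 × 23
gcd(110, 230) = 2 × 5 = 10.
Divide numerator and denominator by 10: 110/230 = 11/23.

11/23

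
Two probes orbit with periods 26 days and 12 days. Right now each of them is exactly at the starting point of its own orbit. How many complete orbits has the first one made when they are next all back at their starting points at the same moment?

The first common completion time is the LCM of the periods.
26 = 2 × 13
12 = 2^2 × 3
LCM(26, 12) = 2^2 × 3 × 13 = 156.
Orbits for period 26: 156 / 26 = 6.

6 orbits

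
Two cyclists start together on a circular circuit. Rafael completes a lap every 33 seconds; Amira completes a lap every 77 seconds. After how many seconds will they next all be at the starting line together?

We need the least common multiple of the intervals.
33 = 3 × 11
77 = 7 × 11
LCM(33, 77) = 3 × 7 × 11 = 231.

231 seconds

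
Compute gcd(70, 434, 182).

70 = 2 × 5 × 7
434 = 2 × 7 × 31
182 = 2 × 7 × 13
gcd(70, 434, 182) = 2 × 7 = 14.

14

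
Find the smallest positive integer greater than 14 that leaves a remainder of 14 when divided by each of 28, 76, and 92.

N − 14 must be a common multiple of 28, 76, and 92.
28 = 2^2 × 7
76 = 2^2 × 19
92 = 2^2 × 23
LCM(28, 76, 92) = 2^2 × 7 × 19 × 23 = 12236.
Smallest N > 14 is LCM + 14 = 12236 + 14 = 12250.

12250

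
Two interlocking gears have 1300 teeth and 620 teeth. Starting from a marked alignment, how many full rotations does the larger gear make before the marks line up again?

All finish a whole number of cycles simultaneously at t = LCM of the periods.
1300 = 2^2 × 5^2 × 13
620 = 2^2 × 5 × 31
LCM(1300, 620) = 2^2 × 5^2 × 13 × 31 = 40300.
Rotations for period 1300: 40300 / 1300 = 31.

31 rotations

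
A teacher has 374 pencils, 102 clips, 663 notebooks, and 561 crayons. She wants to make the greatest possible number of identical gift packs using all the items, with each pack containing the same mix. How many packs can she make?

17 packs

The pack count must divide each quantity, so the greatest is gcd(374, 102, 663, 561).
374 = 2 × 11 × 17
102 = 2 × 3 × 17
663 = 3 × 13 × 17
561 = 3 × 11 × 17
gcd(374, 102, 663, 561) = 17.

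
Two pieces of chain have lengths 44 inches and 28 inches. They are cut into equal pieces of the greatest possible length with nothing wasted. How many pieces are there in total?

Piece length = gcd(44, 28).
44 = 2^2 × 11
28 = 2^2 × 7
gcd(44, 28) = 2^2 = 4.
Total pieces = 44/4 + 28/4 = 11 + 7 = 18.

18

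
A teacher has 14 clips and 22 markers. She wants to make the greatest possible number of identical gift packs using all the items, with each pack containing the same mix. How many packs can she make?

2 packs

The pack count must divide each quantity, so the greatest is gcd(14, 22).
14 = 2 × 7
22 = 2 × 11
gcd(14, 22) = 2.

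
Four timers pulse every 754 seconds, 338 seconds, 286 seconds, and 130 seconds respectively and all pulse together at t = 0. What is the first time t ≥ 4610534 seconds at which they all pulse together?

Joint pulses occur at multiples of LCM(754, 338, 286, 130).
754 = 2 × 13 × 29
338 = 2 × 13^2
286 = 2 × 11 × 13
130 = 2 × 5 × 13
LCM(754, 338, 286, 130) = 2 × 5 × 11 × 13^2 × 29 = 539110.
Smallest multiple of 539110 that is ≥ 4610534: ⌈4610534/539110⌉ × 539110 = 9 × 539110 = 4851990.

4851990 seconds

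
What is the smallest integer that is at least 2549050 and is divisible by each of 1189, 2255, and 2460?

The integer must be a common multiple of 1189, 2255, and 2460, so a multiple of their LCM.
1189 = 29 × 41
2255 = 5 × 11 × 41
2460 = 2^2 × 3 × 5 × 41
LCM(1189, 2255, 2460) = 2^2 × 3 × 5 × 11 × 29 × 41 = 784740.
Smallest multiple of 784740 that is ≥ 2549050: ⌈2549050/784740⌉ × 784740 = 4 × 784740 = 3138960.

3138960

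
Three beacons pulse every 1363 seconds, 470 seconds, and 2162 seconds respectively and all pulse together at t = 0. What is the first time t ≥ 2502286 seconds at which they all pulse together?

2507920 seconds

Joint pulses occur at multiples of LCM(1363, 470, 2162).
1363 = 29 × 47
470 = 2 × 5 × 47
2162 = 2 × 23 × 47
LCM(1363, 470, 2162) = 2 × 5 × 23 × 29 × 47 = 313490.
Smallest multiple of 313490 that is ≥ 2502286: ⌈2502286/313490⌉ × 313490 = 8 × 313490 = 2507920.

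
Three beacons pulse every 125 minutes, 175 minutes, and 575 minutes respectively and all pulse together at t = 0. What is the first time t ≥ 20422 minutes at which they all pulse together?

40250 minutes

Joint pulses occur at multiples of LCM(125, 175, 575).
125 = 5^3
175 = 5^2 × 7
575 = 5^2 × 23
LCM(125, 175, 575) = 5^3 × 7 × 23 = 20125.
Smallest multiple of 20125 that is ≥ 20422: ⌈20422/20125⌉ × 20125 = 2 × 20125 = 40250.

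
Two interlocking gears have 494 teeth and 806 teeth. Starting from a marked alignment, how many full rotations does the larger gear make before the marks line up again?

They are all back at their starting positions together after one LCM of the periods.
494 = 2 × 13 × 19
806 = 2 × 13 × 31
LCM(494, 806) = 2 × 13 × 19 × 31 = 15314.
Rotations for period 806: 15314 / 806 = 19.

19 rotations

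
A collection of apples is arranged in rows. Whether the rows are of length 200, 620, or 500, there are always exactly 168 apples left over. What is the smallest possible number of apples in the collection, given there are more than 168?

31168

N − 168 must be a common multiple of 200, 620, and 500.
200 = 2^3 × 5^2
620 = 2^2 × 5 × 31
500 = 2^2 × 5^3
LCM(200, 620, 500) = 2^3 × 5^3 × 31 = 31000.
Smallest N > 168 is LCM + 168 = 31000 + 168 = 31168.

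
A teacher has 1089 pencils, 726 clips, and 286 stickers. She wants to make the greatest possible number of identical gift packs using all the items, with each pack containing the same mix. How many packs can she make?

11 packs

The pack count must divide each quantity, so the greatest is gcd(1089, 726, 286).
1089 = 3^2 × 11^2
726 = 2 × 3 × 11^2
286 = 2 × 11 × 13
gcd(1089, 726, 286) = 11.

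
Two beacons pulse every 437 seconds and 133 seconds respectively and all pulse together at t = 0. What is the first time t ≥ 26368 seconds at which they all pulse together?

Joint pulses occur at multiples of LCM(437, 133).
437 = 19 × 23
133 = 7 × 19
LCM(437, 133) = 7 × 19 × 23 = 3059.
Smallest multiple of 3059 that is ≥ 26368: ⌈26368/3059⌉ × 3059 = 9 × 3059 = 27531.

27531 seconds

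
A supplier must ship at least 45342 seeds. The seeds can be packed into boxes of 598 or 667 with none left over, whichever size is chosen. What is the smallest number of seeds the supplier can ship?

52026

The number of seeds must be a common multiple of 598 and 667, so a multiple of their LCM.
598 = 2 × 13 × 23
667 = 23 × 29
LCM(598, 667) = 2 × 13 × 23 × 29 = 17342.
Smallest multiple of 17342 that is ≥ 45342: ⌈45342/17342⌉ × 17342 = 3 × 17342 = 52026.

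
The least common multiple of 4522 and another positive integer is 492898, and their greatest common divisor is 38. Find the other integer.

4142

gcd × lcm = product of the two integers, so the other integer is (38 × 492898) / 4522 = 4142.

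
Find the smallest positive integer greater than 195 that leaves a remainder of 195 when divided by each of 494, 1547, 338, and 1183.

N − 195 must be a common multiple of 494, 1547, 338, and 1183.
494 = 2 × 13 × 19
1547 = 7 × 13 × 17
338 = 2 × 13^2
1183 = 7 × 13^2
LCM(494, 1547, 338, 1183) = 2 × 7 × 13^2 × 17 × 19 = 764218.
Smallest N > 195 is LCM + 195 = 764218 + 195 = 764413.

764413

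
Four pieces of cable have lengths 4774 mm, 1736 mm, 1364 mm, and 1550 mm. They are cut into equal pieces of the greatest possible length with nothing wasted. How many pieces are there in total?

152

Piece length = gcd(4774, 1736, 1364, 1550).
4774 = 2 × 7 × 11 × 31
1736 = 2^3 × 7 × 31
1364 = 2^2 × 11 × 31
1550 = 2 × 5^2 × 31
gcd(4774, 1736, 1364, 1550) = 2 × 31 = 62.
Total pieces = 4774/62 + 1736/62 + 1364/62 + 1550/62 = 77 + 28 + 22 + 25 = 152.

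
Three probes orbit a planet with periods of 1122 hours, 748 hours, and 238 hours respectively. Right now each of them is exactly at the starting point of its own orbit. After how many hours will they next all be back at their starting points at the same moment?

They coincide at every common multiple of the periods; the first is the LCM.
1122 = 2 × 3 × 11 × 17
748 = 2^2 × 11 × 17
238 = 2 × 7 × 17
LCM(1122, 748, 238) = 2^2 × 3 × 7 × 11 × 17 = 15708.

15708 hours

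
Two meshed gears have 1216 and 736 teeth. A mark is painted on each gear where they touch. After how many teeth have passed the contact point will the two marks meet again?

27968 teeth

The first simultaneous occurrence is after LCM of the individual periods.
1216 = 2^6 × 19
736 = 2^5 × 23
LCM(1216, 736) = 2^6 × 19 × 23 = 27968.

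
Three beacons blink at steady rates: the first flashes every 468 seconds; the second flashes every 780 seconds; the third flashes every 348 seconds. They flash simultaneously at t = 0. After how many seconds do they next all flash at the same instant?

67860 seconds

The first simultaneous occurrence is after LCM of the individual periods.
468 = 2^2 × 3^2 × 13
780 = 2^2 × 3 × 5 × 13
348 = 2^2 × 3 × 29
LCM(468, 780, 348) = 2^2 × 3^2 × 5 × 13 × 29 = 67860.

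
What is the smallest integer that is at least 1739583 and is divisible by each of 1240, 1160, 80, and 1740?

1941840

The integer must be a common multiple of 1240, 1160, 80, and 1740, so a multiple of their LCM.
1240 = 2^3 × 5 × 31
1160 = 2^3 × 5 × 29
80 = 2^4 × 5
1740 = 2^2 × 3 × 5 × 29
LCM(1240, 1160, 80, 1740) = 2^4 × 3 × 5 × 29 × 31 = 215760.
Smallest multiple of 215760 that is ≥ 1739583: ⌈1739583/215760⌉ × 215760 = 9 × 215760 = 1941840.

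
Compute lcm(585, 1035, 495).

148005

585 = 3^2 × 5 × 13
1035 = 3^2 × 5 × 23
495 = 3^2 × 5 × 11
LCM(585, 1035, 495) = 3^2 × 5 × 11 × 13 × 23 = 148005.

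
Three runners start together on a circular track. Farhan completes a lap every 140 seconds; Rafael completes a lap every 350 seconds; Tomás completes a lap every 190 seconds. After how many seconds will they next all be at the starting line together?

13300 seconds

The first simultaneous occurrence is after LCM of the individual periods.
140 = 2^2 × 5 × 7
350 = 2 × 5^2 × 7
190 = 2 × 5 × 19
LCM(140, 350, 190) = 2^2 × 5^2 × 7 × 19 = 13300.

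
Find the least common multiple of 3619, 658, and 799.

3619 = 7 × 11 × 47
658 = 2 × 7 × 47
799 = 17 × 47
LCM(3619, 658, 799) = 2 × 7 × 11 × 17 × 47 = 123046.

123046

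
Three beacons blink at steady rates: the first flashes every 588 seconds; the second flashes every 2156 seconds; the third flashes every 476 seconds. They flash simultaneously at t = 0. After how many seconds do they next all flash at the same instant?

They coincide at every common multiple of the periods; the first is the LCM.
588 = 2^2 × 3 × 7^2
2156 = 2^2 × 7^2 × 11
476 = 2^2 × 7 × 17
LCM(588, 2156, 476) = 2^2 × 3 × 7^2 × 11 × 17 = 109956.

109956 seconds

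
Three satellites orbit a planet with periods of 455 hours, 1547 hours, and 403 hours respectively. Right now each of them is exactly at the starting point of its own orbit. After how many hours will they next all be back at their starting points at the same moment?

239785 hours

The first simultaneous occurrence is after LCM of the individual periods.
455 = 5 × 7 × 13
1547 = 7 × 13 × 17
403 = 13 × 31
LCM(455, 1547, 403) = 5 × 7 × 13 × 17 × 31 = 239785.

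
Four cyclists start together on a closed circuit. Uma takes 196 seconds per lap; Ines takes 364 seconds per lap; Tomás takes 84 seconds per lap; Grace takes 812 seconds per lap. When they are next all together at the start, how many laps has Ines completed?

609 laps

The first common completion time is the LCM of the periods.
196 = 2^2 × 7^2
364 = 2^2 × 7 × 13
84 = 2^2 × 3 × 7
812 = 2^2 × 7 × 29
LCM(196, 364, 84, 812) = 2^2 × 3 × 7^2 × 13 × 29 = 221676.
Laps for period 364: 221676 / 364 = 609.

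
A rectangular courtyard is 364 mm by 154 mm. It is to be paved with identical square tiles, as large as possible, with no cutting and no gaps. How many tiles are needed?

286

Tile side = gcd(364, 154).
364 = 2^2 × 7 × 13
154 = 2 × 7 × 11
gcd(364, 154) = 2 × 7 = 14.
Tiles: (364/14) × (154/14) = 26 × 11 = 286.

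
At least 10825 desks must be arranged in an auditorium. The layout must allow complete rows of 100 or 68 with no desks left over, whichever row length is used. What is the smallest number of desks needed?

11900

The number of desks must be a common multiple of 100 and 68, so a multiple of their LCM.
100 = 2^2 × 5^2
68 = 2^2 × 17
LCM(100, 68) = 2^2 × 5^2 × 17 = 1700.
Smallest multiple of 1700 that is ≥ 10825: ⌈10825/1700⌉ × 1700 = 7 × 1700 = 11900.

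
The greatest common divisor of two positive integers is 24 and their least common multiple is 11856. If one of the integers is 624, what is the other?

456

For two integers, gcd × lcm = product, so the other is (24 × 11856) / 624 = 284544 / 624 = 456.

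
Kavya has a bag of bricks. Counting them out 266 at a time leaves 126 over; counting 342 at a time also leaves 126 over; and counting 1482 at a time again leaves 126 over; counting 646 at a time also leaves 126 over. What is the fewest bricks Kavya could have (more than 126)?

529200

N − 126 must be a common multiple of 266, 342, 1482, and 646.
266 = 2 × 7 × 19
342 = 2 × 3^2 × 19
1482 = 2 × 3 × 13 × 19
646 = 2 × 17 × 19
LCM(266, 342, 1482, 646) = 2 × 3^2 × 7 × 13 × 17 × 19 = 529074.
Smallest N > 126 is LCM + 126 = 529074 + 126 = 529200.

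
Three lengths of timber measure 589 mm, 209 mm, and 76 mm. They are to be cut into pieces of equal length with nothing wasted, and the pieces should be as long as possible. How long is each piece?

19 mm

The greatest length dividing all of 589, 209, and 76 is their gcd.
589 = 19 × 31
209 = 11 × 19
76 = 2^2 × 19
gcd(589, 209, 76) = 19.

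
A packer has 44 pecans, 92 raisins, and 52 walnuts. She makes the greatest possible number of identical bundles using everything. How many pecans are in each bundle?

11

Number of bundles = gcd(44, 92, 52).
44 = 2^2 × 11
92 = 2^2 × 23
52 = 2^2 × 13
gcd(44, 92, 52) = 2^2 = 4.
pecans per bundle = 44 / 4 = 11.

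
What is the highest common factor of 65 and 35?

5

65 = 5 × 13
35 = 5 × 7
gcd(65, 35) = 5.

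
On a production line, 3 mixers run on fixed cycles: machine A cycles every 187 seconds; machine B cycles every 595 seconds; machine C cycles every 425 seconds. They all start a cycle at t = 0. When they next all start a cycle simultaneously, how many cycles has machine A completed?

They are all back at their starting positions together after one LCM of the periods.
187 = 11 × 17
595 = 5 × 7 × 17
425 = 5^2 × 17
LCM(187, 595, 425) = 5^2 × 7 × 11 × 17 = 32725.
Cycles for period 187: 32725 / 187 = 175.

175 cycles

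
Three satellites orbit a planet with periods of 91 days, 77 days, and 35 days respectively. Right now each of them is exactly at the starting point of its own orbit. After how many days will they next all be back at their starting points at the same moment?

5005 days

The first simultaneous occurrence is after LCM of the individual periods.
91 = 7 × 13
77 = 7 × 11
35 = 5 × 7
LCM(91, 77, 35) = 5 × 7 × 11 × 13 = 5005.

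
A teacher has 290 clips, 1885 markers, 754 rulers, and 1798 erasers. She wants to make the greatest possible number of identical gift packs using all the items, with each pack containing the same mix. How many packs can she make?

29 packs

The pack count must divide each quantity, so the greatest is gcd(290, 1885, 754, 1798).
290 = 2 × 5 × 29
1885 = 5 × 13 × 29
754 = 2 × 13 × 29
1798 = 2 × 29 × 31
gcd(290, 1885, 754, 1798) = 29.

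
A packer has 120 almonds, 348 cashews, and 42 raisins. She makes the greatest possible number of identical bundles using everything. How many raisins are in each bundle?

Number of bundles = gcd(120, 348, 42).
120 = 2^3 × 3 × 5
348 = 2^2 × 3 × 29
42 = 2 × 3 × 7
gcd(120, 348, 42) = 2 × 3 = 6.
raisins per bundle = 42 / 6 = 7.

7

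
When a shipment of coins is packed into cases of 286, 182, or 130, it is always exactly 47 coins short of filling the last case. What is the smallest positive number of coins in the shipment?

9963

Being 47 short of a full case of size k means N ≡ −47 (mod k), i.e. N + 47 is a multiple of each size.
286 = 2 × 11 × 13
182 = 2 × 7 × 13
130 = 2 × 5 × 13
LCM(286, 182, 130) = 2 × 5 × 7 × 11 × 13 = 10010.
Smallest positive N is 10010 − 47 = 9963.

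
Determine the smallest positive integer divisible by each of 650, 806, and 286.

650 = 2 × 5^2 × 13
806 = 2 × 13 × 31
286 = 2 × 11 × 13
LCM(650, 806, 286) = 2 × 5^2 × 11 × 13 × 31 = 221650.

221650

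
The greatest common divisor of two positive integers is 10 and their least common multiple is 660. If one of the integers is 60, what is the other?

For two integers, gcd × lcm = product, so the other is (10 × 660) / 60 = 6600 / 60 = 110.

110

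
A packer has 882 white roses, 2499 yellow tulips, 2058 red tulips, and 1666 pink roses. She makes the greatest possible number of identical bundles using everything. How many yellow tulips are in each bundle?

51

Number of bundles = gcd(882, 2499, 2058, 1666).
882 = 2 × 3^2 × 7^2
2499 = 3 × 7^2 × 17
2058 = 2 × 3 × 7^3
1666 = 2 × 7^2 × 17
gcd(882, 2499, 2058, 1666) = 7^2 = 49.
yellow tulips per bundle = 2499 / 49 = 51.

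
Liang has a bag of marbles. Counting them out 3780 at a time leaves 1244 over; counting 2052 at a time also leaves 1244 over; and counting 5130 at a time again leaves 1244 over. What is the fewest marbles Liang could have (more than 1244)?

N − 1244 must be a common multiple of 3780, 2052, and 5130.
3780 = 2^2 × 3^3 × 5 × 7
2052 = 2^2 × 3^3 × 19
5130 = 2 × 3^3 × 5 × 19
LCM(3780, 2052, 5130) = 2^2 × 3^3 × 5 × 7 × 19 = 71820.
Smallest N > 1244 is LCM + 1244 = 71820 + 1244 = 73064.

73064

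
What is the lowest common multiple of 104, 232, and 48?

104 = 2^3 × 13
232 = 2^3 × 29
48 = 2^4 × 3
LCM(104, 232, 48) = 2^4 × 3 × 13 × 29 = 18096.

18096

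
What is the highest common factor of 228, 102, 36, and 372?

228 = 2^2 × 3 × 19
102 = 2 × 3 × 17
36 = 2^2 × 3^2
372 = 2^2 × 3 × 31
gcd(228, 102, 36, 372) = 2 × 3 = 6.

6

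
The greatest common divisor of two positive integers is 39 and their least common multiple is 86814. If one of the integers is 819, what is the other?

4134

For two integers, gcd × lcm = product, so the other is (39 × 86814) / 819 = 3385746 / 819 = 4134.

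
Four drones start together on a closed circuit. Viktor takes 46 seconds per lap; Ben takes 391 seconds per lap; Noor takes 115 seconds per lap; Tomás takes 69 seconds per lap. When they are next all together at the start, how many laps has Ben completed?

All finish a whole number of cycles simultaneously at t = LCM of the periods.
46 = 2 × 23
391 = 17 × 23
115 = 5 × 23
69 = 3 × 23
LCM(46, 391, 115, 69) = 2 × 3 × 5 × 17 × 23 = 11730.
Laps for period 391: 11730 / 391 = 30.

30 laps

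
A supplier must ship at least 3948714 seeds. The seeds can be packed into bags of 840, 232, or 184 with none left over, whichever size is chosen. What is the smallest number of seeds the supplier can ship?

The number of seeds must be a common multiple of 840, 232, and 184, so a multiple of their LCM.
840 = 2^3 × 3 × 5 × 7
232 = 2^3 × 29
184 = 2^3 × 23
LCM(840, 232, 184) = 2^3 × 3 × 5 × 7 × 23 × 29 = 560280.
Smallest multiple of 560280 that is ≥ 3948714: ⌈3948714/560280⌉ × 560280 = 8 × 560280 = 4482240.

4482240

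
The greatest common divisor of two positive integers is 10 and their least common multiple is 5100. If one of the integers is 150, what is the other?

For two integers, gcd × lcm = product, so the other is (10 × 5100) / 150 = 51000 / 150 = 340.

340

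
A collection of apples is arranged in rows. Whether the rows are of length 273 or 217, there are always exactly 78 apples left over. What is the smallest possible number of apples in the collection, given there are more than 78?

N − 78 must be a common multiple of 273 and 217.
273 = 3 × 7 × 13
217 = 7 × 31
LCM(273, 217) = 3 × 7 × 13 × 31 = 8463.
Smallest N > 78 is LCM + 78 = 8463 + 78 = 8541.

8541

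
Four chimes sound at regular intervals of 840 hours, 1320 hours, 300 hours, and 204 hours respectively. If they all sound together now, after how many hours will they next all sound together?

785400 hours

The first simultaneous occurrence is after LCM of the individual periods.
840 = 2^3 × 3 × 5 × 7
1320 = 2^3 × 3 × 5 × 11
300 = 2^2 × 3 × 5^2
204 = 2^2 × 3 × 17
LCM(840, 1320, 300, 204) = 2^3 × 3 × 5^2 × 7 × 11 × 17 = 785400.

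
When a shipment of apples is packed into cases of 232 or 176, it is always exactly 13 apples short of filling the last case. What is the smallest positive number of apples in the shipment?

Being 13 short of a full case of size k means N ≡ −13 (mod k), i.e. N + 13 is a multiple of each size.
232 = 2^3 × 29
176 = 2^4 × 11
LCM(232, 176) = 2^4 × 11 × 29 = 5104.
Smallest positive N is 5104 − 13 = 5091.

5091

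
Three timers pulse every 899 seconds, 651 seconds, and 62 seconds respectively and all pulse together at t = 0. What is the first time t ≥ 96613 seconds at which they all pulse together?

113274 seconds

Joint pulses occur at multiples of LCM(899, 651, 62).
899 = 29 × 31
651 = 3 × 7 × 31
62 = 2 × 31
LCM(899, 651, 62) = 2 × 3 × 7 × 29 × 31 = 37758.
Smallest multiple of 37758 that is ≥ 96613: ⌈96613/37758⌉ × 37758 = 3 × 37758 = 113274.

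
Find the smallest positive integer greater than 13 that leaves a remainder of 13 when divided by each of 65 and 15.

N − 13 must be a common multiple of 65 and 15.
65 = 5 × 13
15 = 3 × 5
LCM(65, 15) = 3 × 5 × 13 = 195.
Smallest N > 13 is LCM + 13 = 195 + 13 = 208.

208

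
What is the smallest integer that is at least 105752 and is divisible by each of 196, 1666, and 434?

206584

The integer must be a common multiple of 196, 1666, and 434, so a multiple of their LCM.
196 = 2^2 × 7^2
1666 = 2 × 7^2 × 17
434 = 2 × 7 × 31
LCM(196, 1666, 434) = 2^2 × 7^2 × 17 × 31 = 103292.
Smallest multiple of 103292 that is ≥ 105752: ⌈105752/103292⌉ × 103292 = 2 × 103292 = 206584.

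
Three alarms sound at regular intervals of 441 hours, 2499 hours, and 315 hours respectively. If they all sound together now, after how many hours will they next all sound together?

We need the least common multiple of the intervals.
441 = 3^2 × 7^2
2499 = 3 × 7^2 × 17
315 = 3^2 × 5 × 7
LCM(441, 2499, 315) = 3^2 × 5 × 7^2 × 17 = 37485.

37485 hours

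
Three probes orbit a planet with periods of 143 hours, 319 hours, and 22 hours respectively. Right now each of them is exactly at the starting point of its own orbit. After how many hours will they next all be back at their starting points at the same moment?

8294 hours

The first simultaneous occurrence is after LCM of the individual periods.
143 = 11 × 13
319 = 11 × 29
22 = 2 × 11
LCM(143, 319, 22) = 2 × 11 × 13 × 29 = 8294.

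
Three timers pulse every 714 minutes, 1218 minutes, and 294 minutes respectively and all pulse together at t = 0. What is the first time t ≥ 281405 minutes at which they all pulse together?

289884 minutes

Joint pulses occur at multiples of LCM(714, 1218, 294).
714 = 2 × 3 × 7 × 17
1218 = 2 × 3 × 7 × 29
294 = 2 × 3 × 7^2
LCM(714, 1218, 294) = 2 × 3 × 7^2 × 17 × 29 = 144942.
Smallest multiple of 144942 that is ≥ 281405: ⌈281405/144942⌉ × 144942 = 2 × 144942 = 289884.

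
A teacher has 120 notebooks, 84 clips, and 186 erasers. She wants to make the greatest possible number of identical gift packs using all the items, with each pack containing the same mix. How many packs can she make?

The pack count must divide each quantity, so the greatest is gcd(120, 84, 186).
120 = 2^3 × 3 × 5
84 = 2^2 × 3 × 7
186 = 2 × 3 × 31
gcd(120, 84, 186) = 2 × 3 = 6.

6 packs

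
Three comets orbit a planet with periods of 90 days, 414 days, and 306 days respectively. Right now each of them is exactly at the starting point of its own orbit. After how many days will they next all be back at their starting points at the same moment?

They coincide at every common multiple of the periods; the first is the LCM.
90 = 2 × 3^2 × 5
414 = 2 × 3^2 × 23
306 = 2 × 3^2 × 17
LCM(90, 414, 306) = 2 × 3^2 × 5 × 17 × 23 = 35190.

35190 days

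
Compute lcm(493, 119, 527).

106981

493 = 17 × 29
119 = 7 × 17
527 = 17 × 31
LCM(493, 119, 527) = 7 × 17 × 29 × 31 = 106981.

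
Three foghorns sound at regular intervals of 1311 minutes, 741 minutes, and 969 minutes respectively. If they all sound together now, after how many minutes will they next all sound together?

289731 minutes

The first simultaneous occurrence is after LCM of the individual periods.
1311 = 3 × 19 × 23
741 = 3 × 13 × 19
969 = 3 × 17 × 19
LCM(1311, 741, 969) = 3 × 13 × 17 × 19 × 23 = 289731.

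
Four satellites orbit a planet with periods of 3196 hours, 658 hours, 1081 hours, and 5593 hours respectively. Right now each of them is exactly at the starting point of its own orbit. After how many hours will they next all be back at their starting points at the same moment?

514556 hours

We need the least common multiple of the intervals.
3196 = 2^2 × 17 × 47
658 = 2 × 7 × 47
1081 = 23 × 47
5593 = 7 × 17 × 47
LCM(3196, 658, 1081, 5593) = 2^2 × 7 × 17 × 23 × 47 = 514556.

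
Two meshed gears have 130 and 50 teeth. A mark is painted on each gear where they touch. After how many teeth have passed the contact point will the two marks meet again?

650 teeth

The first simultaneous occurrence is after LCM of the individual periods.
130 = 2 × 5 × 13
50 = 2 × 5^2
LCM(130, 50) = 2 × 5^2 × 13 = 650.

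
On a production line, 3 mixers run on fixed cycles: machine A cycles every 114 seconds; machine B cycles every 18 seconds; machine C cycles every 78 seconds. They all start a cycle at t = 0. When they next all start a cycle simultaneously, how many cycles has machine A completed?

All finish a whole number of cycles simultaneously at t = LCM of the periods.
114 = 2 × 3 × 19
18 = 2 × 3^2
78 = 2 × 3 × 13
LCM(114, 18, 78) = 2 × 3^2 × 13 × 19 = 4446.
Cycles for period 114: 4446 / 114 = 39.

39 cycles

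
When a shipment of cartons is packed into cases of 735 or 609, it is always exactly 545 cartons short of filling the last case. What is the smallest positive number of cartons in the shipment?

20770

Being 545 short of a full case of size k means N ≡ −545 (mod k), i.e. N + 545 is a multiple of each size.
735 = 3 × 5 × 7^2
609 = 3 × 7 × 29
LCM(735, 609) = 3 × 5 × 7^2 × 29 = 21315.
Smallest positive N is 21315 − 545 = 20770.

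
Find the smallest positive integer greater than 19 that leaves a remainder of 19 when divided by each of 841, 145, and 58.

N − 19 must be a common multiple of 841, 145, and 58.
841 = 29^2
145 = 5 × 29
58 = 2 × 29
LCM(841, 145, 58) = 2 × 5 × 29^2 = 8410.
Smallest N > 19 is LCM + 19 = 8410 + 19 = 8429.

8429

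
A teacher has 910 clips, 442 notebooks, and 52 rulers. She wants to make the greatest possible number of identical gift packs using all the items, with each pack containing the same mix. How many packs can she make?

26 packs

The pack count must divide each quantity, so the greatest is gcd(910, 442, 52).
910 = 2 × 5 × 7 × 13
442 = 2 × 13 × 17
52 = 2^2 × 13
gcd(910, 442, 52) = 2 × 13 = 26.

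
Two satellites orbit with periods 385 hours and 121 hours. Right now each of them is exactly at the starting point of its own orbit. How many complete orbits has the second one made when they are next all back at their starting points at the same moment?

The first common completion time is the LCM of the periods.
385 = 5 × 7 × 11
121 = 11^2
LCM(385, 121) = 5 × 7 × 11^2 = 4235.
Orbits for period 121: 4235 / 121 = 35.

35 orbits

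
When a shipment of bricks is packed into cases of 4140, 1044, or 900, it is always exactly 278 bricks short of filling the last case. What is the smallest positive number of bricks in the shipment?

Being 278 short of a full case of size k means N ≡ −278 (mod k), i.e. N + 278 is a multiple of each size.
4140 = 2^2 × 3^2 × 5 × 23
1044 = 2^2 × 3^2 × 29
900 = 2^2 × 3^2 × 5^2
LCM(4140, 1044, 900) = 2^2 × 3^2 × 5^2 × 23 × 29 = 600300.
Smallest positive N is 600300 − 278 = 600022.

600022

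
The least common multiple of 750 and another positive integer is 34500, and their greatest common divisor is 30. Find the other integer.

1380

gcd × lcm = product of the two integers, so the other integer is (30 × 34500) / 750 = 1380.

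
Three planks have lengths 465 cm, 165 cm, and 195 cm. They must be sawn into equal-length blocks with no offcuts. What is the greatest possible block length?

15 cm

This is the greatest common divisor of 465, 165, and 195.
465 = 3 × 5 × 31
165 = 3 × 5 × 11
195 = 3 × 5 × 13
gcd(465, 165, 195) = 3 × 5 = 15.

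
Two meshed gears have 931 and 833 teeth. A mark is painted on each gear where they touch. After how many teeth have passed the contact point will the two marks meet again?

15827 teeth

We need the least common multiple of the intervals.
931 = 7^2 × 19
833 = 7^2 × 17
LCM(931, 833) = 7^2 × 17 × 19 = 15827.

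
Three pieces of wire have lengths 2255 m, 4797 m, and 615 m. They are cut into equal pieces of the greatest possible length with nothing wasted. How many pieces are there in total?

187

Piece length = gcd(2255, 4797, 615).
2255 = 5 × 11 × 41
4797 = 3^2 × 13 × 41
615 = 3 × 5 × 41
gcd(2255, 4797, 615) = 41.
Total pieces = 2255/41 + 4797/41 + 615/41 = 55 + 117 + 15 = 187.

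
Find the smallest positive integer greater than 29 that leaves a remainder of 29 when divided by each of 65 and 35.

484

N − 29 must be a common multiple of 65 and 35.
65 = 5 × 13
35 = 5 × 7
LCM(65, 35) = 5 × 7 × 13 = 455.
Smallest N > 29 is LCM + 29 = 455 + 29 = 484.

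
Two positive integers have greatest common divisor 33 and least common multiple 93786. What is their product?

For any two positive integers, gcd × lcm = product = 33 × 93786 = 3094938.

3094938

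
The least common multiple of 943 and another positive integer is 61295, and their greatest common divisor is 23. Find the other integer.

gcd × lcm = product of the two integers, so the other integer is (23 × 61295) / 943 = 1495.

1495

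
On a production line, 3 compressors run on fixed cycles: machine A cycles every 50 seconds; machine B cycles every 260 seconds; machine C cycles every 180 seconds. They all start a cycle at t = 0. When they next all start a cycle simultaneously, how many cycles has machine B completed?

45 cycles

The first common completion time is the LCM of the periods.
50 = 2 × 5^2
260 = 2^2 × 5 × 13
180 = 2^2 × 3^2 × 5
LCM(50, 260, 180) = 2^2 × 3^2 × 5^2 × 13 = 11700.
Cycles for period 260: 11700 / 260 = 45.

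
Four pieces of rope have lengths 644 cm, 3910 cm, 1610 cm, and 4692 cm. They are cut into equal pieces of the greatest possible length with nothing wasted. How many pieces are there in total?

236

Piece length = gcd(644, 3910, 1610, 4692).
644 = 2^2 × 7 × 23
3910 = 2 × 5 × 17 × 23
1610 = 2 × 5 × 7 × 23
4692 = 2^2 × 3 × 17 × 23
gcd(644, 3910, 1610, 4692) = 2 × 23 = 46.
Total pieces = 644/46 + 3910/46 + 1610/46 + 4692/46 = 14 + 85 + 35 + 102 = 236.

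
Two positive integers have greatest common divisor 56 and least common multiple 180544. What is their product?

For any two positive integers, gcd × lcm = product = 56 × 180544 = 10110464.

10110464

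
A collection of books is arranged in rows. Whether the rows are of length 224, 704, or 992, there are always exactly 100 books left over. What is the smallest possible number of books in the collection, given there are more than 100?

N − 100 must be a common multiple of 224, 704, and 992.
224 = 2^5 × 7
704 = 2^6 × 11
992 = 2^5 × 31
LCM(224, 704, 992) = 2^6 × 7 × 11 × 31 = 152768.
Smallest N > 100 is LCM + 100 = 152768 + 100 = 152868.

152868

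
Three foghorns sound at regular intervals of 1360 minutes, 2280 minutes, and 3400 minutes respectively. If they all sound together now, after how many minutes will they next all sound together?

387600 minutes

They coincide at every common multiple of the periods; the first is the LCM.
1360 = 2^4 × 5 × 17
2280 = 2^3 × 3 × 5 × 19
3400 = 2^3 × 5^2 × 17
LCM(1360, 2280, 3400) = 2^4 × 3 × 5^2 × 17 × 19 = 387600.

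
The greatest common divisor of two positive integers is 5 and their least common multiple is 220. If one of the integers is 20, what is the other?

55

For two integers, gcd × lcm = product, so the other is (5 × 220) / 20 = 1100 / 20 = 55.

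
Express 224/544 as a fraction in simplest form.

224 = 2^5 × 7
544 = 2^5 × 17
gcd(224, 544) = 2^5 = 32.
Divide numerator and denominator by 32: 224/544 = 7/17.

7/17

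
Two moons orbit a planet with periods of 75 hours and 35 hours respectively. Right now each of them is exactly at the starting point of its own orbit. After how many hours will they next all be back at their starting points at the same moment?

525 hours

The first simultaneous occurrence is after LCM of the individual periods.
75 = 3 × 5^2
35 = 5 × 7
LCM(75, 35) = 3 × 5^2 × 7 = 525.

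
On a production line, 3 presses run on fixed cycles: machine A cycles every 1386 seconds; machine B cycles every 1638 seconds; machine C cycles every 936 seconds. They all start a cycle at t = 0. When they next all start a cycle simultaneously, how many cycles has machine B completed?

44 cycles

The first common completion time is the LCM of the periods.
1386 = 2 × 3^2 × 7 × 11
1638 = 2 × 3^2 × 7 × 13
936 = 2^3 × 3^2 × 13
LCM(1386, 1638, 936) = 2^3 × 3^2 × 7 × 11 × 13 = 72072.
Cycles for period 1638: 72072 / 1638 = 44.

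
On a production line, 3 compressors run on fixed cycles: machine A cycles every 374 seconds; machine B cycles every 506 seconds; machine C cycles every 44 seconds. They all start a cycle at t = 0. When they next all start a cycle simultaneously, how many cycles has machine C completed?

391 cycles

The first common completion time is the LCM of the periods.
374 = 2 × 11 × 17
506 = 2 × 11 × 23
44 = 2^2 × 11
LCM(374, 506, 44) = 2^2 × 11 × 17 × 23 = 17204.
Cycles for period 44: 17204 / 44 = 391.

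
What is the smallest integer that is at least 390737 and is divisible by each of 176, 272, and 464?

433840

The integer must be a common multiple of 176, 272, and 464, so a multiple of their LCM.
176 = 2^4 × 11
272 = 2^4 × 17
464 = 2^4 × 29
LCM(176, 272, 464) = 2^4 × 11 × 17 × 29 = 86768.
Smallest multiple of 86768 that is ≥ 390737: ⌈390737/86768⌉ × 86768 = 5 × 86768 = 433840.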